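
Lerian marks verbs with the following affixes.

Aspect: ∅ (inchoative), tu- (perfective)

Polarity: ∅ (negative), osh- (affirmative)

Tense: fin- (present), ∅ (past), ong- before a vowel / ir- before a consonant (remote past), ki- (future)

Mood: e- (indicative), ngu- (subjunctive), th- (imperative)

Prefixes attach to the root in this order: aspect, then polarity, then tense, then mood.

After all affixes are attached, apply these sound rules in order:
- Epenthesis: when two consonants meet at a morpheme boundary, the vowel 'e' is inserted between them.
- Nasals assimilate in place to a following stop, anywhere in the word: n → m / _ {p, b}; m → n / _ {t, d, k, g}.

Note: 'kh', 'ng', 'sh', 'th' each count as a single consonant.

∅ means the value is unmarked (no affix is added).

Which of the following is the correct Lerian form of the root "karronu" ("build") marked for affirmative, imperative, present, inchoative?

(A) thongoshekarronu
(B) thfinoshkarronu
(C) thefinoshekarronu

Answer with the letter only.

aspect = inchoative: zero marking, form stays karronu.
Attach polarity affirmative osh- → oshkarronu.
Attach tense present fin- → finoshkarronu.
Attach mood imperative th- → thfinoshkarronu.
Apply epenthesis: thfinoshkarronu → thefinoshekarronu.
Nasal assimilation: no change.
So the correct form is thefinoshekarronu, option (C).
(A) thongoshekarronu is wrong: it uses remote past instead of present for tense.
(B) thfinoshkarronu is wrong: it fails to apply the sound rule(s).

C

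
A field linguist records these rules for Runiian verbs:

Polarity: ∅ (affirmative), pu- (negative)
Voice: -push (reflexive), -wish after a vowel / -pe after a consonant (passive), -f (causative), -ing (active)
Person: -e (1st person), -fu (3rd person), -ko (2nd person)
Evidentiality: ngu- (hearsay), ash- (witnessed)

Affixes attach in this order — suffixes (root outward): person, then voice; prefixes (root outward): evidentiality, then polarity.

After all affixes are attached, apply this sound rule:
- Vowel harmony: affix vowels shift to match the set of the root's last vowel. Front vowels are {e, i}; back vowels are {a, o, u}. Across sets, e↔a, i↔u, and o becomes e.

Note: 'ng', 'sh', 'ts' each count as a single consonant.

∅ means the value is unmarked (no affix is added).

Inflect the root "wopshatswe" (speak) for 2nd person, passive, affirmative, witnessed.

Attach evidentiality witnessed ash- → ashwopshatswe.
polarity = affirmative: zero marking, form stays ashwopshatswe.
Attach person 2nd person -ko → ashwopshatsweko.
Attach voice passive -wish (after vowel 'o') → ashwopshatswekowish.
Apply vowel harmony: ashwopshatswekowish → eshwopshatswekewish.

eshwopshatswekewish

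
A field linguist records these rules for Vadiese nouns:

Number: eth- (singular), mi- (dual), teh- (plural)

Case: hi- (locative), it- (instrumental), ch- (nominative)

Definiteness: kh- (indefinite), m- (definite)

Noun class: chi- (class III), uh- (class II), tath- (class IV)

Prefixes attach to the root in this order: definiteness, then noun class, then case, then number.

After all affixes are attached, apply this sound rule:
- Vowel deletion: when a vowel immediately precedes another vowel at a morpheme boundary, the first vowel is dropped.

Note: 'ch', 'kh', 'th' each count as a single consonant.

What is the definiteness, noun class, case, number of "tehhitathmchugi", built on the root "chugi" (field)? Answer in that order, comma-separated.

definite, class IV, locative, plural

Segment: teh-hi-tath-m-chugi.
definiteness: m- → definite.
noun class: tath- → class IV.
case: hi- → locative.
number: teh- → plural.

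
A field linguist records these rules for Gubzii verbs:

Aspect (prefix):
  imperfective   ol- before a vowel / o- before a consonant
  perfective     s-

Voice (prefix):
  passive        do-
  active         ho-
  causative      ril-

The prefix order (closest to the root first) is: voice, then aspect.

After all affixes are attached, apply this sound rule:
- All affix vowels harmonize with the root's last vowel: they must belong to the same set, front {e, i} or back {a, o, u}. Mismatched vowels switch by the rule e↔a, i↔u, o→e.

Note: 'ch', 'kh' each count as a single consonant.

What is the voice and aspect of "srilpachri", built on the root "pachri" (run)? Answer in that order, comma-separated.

causative, perfective

Segment: s-ril-pachri.
voice: ril- → causative.
aspect: s- → perfective.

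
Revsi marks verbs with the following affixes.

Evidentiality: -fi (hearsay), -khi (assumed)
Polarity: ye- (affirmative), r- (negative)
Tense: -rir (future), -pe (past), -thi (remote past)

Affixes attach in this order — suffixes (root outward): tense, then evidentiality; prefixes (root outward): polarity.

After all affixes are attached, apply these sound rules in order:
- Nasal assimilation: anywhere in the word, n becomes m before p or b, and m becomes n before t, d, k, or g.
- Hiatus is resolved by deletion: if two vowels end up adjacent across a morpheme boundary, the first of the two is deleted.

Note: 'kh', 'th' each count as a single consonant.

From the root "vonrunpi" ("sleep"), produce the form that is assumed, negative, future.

Attach polarity negative r- → rvonrunpi.
Attach tense future -rir → rvonrunpirir.
Attach evidentiality assumed -khi → rvonrunpirirkhi.
Apply nasal assimilation: rvonrunpirirkhi → rvonrumpirirkhi.
Vowel deletion: no change.

rvonrumpirirkhi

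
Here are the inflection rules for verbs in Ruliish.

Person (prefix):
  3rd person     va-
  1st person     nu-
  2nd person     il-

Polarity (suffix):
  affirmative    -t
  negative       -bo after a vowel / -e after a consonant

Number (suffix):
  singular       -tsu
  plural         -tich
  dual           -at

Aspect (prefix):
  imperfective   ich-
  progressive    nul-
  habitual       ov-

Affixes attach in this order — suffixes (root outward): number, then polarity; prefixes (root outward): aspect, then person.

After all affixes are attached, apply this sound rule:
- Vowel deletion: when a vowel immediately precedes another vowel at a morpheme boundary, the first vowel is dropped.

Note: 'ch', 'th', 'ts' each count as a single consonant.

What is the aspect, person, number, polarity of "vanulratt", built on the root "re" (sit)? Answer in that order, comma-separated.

Segment: va-nul-re-at-t.
aspect: nul- → progressive.
person: va- → 3rd person.
number: -at → dual.
polarity: -t → affirmative.

progressive, 3rd person, dual, affirmative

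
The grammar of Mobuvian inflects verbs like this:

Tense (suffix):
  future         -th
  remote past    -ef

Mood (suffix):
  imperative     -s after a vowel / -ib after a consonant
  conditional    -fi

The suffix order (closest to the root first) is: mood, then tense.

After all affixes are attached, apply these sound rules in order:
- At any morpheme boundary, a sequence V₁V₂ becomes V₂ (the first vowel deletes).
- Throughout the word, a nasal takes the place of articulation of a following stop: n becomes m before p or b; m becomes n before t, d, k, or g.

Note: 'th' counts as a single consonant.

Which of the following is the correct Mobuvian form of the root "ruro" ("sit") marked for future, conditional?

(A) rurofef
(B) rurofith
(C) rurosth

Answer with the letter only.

B

Attach mood conditional -fi → rurofi.
Attach tense future -th → rurofith.
Vowel deletion: no change.
Nasal assimilation: no change.
So the correct form is rurofith, option (B).
(C) rurosth is wrong: it uses imperative instead of conditional for mood.
(A) rurofef is wrong: it uses remote past instead of future for tense.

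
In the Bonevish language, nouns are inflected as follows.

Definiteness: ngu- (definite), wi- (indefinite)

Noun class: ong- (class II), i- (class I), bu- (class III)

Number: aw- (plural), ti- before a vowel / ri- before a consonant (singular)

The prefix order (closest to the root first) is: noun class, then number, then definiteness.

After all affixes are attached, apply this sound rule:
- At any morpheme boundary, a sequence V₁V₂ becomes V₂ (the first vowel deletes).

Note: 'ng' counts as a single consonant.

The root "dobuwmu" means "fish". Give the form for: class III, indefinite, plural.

wawbudobuwmu

Attach noun class class III bu- → budobuwmu.
Attach number plural aw- → awbudobuwmu.
Attach definiteness indefinite wi- → wiawbudobuwmu.
Apply vowel deletion: wiawbudobuwmu → wawbudobuwmu.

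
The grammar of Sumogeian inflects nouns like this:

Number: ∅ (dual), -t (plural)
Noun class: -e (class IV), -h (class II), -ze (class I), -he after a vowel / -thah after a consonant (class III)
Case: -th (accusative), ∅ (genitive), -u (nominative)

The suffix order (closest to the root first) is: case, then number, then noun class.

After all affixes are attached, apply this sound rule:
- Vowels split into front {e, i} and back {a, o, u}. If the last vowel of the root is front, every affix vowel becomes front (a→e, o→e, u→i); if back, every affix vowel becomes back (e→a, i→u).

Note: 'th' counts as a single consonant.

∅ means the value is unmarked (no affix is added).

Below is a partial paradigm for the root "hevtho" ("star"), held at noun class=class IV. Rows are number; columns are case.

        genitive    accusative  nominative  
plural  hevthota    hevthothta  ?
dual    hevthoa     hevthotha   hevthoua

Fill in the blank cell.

Attach case nominative -u → hevthou.
Attach number plural -t → hevthout.
Attach noun class class IV -e → hevthoute.
Apply vowel harmony: hevthoute → hevthouta.

hevthouta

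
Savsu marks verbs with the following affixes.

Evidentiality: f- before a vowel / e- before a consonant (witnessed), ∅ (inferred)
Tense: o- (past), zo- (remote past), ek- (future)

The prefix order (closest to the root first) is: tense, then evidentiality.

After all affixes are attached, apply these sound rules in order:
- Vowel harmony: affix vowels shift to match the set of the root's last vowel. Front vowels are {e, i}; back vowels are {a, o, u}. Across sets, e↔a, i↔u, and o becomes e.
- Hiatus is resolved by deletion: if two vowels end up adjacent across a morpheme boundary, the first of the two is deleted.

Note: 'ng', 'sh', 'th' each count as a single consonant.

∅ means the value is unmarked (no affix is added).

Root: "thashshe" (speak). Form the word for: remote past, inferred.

zethashshe

Attach tense remote past zo- → zothashshe.
evidentiality = inferred: zero marking, form stays zothashshe.
Apply vowel harmony: zothashshe → zethashshe.
Vowel deletion: no change.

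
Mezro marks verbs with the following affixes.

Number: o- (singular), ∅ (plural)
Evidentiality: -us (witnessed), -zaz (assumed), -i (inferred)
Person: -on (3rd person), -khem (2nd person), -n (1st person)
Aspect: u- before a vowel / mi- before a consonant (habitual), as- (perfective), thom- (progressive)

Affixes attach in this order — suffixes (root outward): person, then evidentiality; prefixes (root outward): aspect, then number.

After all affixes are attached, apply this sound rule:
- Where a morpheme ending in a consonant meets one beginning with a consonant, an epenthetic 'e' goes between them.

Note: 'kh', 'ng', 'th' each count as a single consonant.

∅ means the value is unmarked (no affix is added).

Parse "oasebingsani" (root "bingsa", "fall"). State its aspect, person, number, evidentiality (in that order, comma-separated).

Segment: o-as-bingsa-n-i.
aspect: as- → perfective.
person: -n → 1st person.
number: o- → singular.
evidentiality: -i → inferred.

perfective, 1st person, singular, inferred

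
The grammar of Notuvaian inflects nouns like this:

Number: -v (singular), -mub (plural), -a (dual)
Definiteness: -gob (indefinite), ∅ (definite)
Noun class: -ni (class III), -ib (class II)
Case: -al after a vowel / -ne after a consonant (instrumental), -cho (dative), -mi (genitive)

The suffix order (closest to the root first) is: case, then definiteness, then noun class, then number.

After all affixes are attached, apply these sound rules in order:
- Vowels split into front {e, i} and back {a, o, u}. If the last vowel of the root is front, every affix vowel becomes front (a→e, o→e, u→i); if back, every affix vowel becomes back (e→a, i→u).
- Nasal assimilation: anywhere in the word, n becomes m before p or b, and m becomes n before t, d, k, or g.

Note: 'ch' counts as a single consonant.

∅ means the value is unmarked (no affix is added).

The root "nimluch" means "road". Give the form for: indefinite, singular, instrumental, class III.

nimluchnagobnuv

Attach case instrumental -ne (after consonant 'ch') → nimluchne.
Attach definiteness indefinite -gob → nimluchnegob.
Attach noun class class III -ni → nimluchnegobni.
Attach number singular -v → nimluchnegobniv.
Apply vowel harmony: nimluchnegobniv → nimluchnagobnuv.
Nasal assimilation: no change.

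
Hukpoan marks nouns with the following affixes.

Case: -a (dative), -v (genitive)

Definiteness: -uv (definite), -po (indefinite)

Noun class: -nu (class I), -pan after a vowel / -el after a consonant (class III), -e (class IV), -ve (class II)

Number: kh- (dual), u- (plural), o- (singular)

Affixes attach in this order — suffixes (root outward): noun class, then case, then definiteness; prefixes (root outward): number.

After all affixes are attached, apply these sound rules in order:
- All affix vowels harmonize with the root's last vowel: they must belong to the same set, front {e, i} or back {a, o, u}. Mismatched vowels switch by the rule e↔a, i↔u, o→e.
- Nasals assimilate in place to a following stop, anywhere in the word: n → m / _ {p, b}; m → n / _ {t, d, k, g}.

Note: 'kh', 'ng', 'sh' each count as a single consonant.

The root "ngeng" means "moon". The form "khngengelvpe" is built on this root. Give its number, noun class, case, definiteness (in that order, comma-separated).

Segment: kh-ngeng-el-v-po.
number: kh- → dual.
noun class: -pan/el → class III.
case: -v → genitive.
definiteness: -po → indefinite.

dual, class III, genitive, indefinite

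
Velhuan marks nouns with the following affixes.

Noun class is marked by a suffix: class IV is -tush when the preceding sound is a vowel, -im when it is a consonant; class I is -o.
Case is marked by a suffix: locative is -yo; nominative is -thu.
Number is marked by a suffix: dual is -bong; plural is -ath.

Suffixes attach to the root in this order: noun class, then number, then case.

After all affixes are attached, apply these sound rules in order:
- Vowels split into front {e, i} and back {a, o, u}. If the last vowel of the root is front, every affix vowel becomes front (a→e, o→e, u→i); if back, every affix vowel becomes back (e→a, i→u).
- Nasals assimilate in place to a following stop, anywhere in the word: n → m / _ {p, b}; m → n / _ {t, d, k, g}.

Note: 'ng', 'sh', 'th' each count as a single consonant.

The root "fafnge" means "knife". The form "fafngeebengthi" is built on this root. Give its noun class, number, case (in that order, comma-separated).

class I, dual, nominative

Segment: fafnge-o-bong-thu.
noun class: -o → class I.
number: -bong → dual.
case: -thu → nominative.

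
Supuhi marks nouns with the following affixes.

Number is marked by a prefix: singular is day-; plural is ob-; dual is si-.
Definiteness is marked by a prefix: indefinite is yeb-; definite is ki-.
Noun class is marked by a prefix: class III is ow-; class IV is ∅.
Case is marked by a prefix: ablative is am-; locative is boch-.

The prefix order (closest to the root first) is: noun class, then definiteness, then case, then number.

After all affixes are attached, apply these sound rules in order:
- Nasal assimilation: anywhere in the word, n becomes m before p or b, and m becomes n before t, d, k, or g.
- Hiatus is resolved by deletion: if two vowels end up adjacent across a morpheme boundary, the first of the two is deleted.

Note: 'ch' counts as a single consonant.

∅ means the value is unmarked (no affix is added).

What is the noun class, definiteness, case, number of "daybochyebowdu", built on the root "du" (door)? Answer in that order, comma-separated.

Segment: day-boch-yeb-ow-du.
noun class: ow- → class III.
definiteness: yeb- → indefinite.
case: boch- → locative.
number: day- → singular.

class III, indefinite, locative, singular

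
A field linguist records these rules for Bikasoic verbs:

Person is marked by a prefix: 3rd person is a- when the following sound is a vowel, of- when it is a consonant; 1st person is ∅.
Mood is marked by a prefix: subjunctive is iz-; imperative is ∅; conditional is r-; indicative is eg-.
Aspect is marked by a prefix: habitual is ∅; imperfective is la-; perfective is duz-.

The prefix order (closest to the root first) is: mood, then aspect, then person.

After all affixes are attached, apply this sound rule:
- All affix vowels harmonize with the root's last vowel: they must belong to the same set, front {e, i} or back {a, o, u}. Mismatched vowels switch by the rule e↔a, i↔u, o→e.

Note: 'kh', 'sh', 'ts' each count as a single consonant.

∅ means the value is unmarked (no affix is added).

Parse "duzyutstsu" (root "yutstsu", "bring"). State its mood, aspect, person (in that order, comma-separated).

Segment: duz-yutstsu.
mood: ∅ → imperative.
aspect: duz- → perfective.
person: ∅ → 1st person.

imperative, perfective, 1st person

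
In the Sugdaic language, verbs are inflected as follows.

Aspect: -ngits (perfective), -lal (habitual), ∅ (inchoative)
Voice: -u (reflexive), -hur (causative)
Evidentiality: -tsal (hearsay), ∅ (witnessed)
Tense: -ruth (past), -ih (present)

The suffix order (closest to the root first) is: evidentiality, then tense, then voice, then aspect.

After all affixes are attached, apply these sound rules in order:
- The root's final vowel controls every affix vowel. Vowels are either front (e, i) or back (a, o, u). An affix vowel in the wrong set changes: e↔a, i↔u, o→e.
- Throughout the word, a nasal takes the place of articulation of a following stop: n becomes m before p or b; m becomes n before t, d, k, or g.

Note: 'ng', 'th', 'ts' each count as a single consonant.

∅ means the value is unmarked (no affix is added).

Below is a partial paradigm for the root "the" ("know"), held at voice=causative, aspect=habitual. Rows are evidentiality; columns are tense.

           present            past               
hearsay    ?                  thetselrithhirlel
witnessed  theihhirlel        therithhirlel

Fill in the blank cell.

thetselihhirlel

Attach evidentiality hearsay -tsal → thetsal.
Attach tense present -ih → thetsalih.
Attach voice causative -hur → thetsalihhur.
Attach aspect habitual -lal → thetsalihhurlal.
Apply vowel harmony: thetsalihhurlal → thetselihhirlel.
Nasal assimilation: no change.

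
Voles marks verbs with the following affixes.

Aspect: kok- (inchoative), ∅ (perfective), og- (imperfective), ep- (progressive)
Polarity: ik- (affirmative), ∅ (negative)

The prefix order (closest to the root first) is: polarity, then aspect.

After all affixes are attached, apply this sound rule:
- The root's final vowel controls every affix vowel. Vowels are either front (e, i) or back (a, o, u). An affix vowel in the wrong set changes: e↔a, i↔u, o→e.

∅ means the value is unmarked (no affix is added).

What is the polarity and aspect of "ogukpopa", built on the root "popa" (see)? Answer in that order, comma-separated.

affirmative, imperfective

Segment: og-ik-popa.
polarity: ik- → affirmative.
aspect: og- → imperfective.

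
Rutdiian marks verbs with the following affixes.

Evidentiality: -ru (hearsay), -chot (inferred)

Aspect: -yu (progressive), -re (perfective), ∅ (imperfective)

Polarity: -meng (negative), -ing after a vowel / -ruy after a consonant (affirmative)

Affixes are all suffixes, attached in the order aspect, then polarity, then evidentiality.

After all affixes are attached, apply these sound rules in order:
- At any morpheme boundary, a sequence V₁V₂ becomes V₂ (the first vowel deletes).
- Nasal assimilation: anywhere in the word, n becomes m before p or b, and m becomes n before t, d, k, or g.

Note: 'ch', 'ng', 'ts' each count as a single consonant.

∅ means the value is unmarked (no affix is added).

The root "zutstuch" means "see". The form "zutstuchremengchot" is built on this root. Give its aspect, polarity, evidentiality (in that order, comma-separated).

perfective, negative, inferred

Segment: zutstuch-re-meng-chot.
aspect: -re → perfective.
polarity: -meng → negative.
evidentiality: -chot → inferred.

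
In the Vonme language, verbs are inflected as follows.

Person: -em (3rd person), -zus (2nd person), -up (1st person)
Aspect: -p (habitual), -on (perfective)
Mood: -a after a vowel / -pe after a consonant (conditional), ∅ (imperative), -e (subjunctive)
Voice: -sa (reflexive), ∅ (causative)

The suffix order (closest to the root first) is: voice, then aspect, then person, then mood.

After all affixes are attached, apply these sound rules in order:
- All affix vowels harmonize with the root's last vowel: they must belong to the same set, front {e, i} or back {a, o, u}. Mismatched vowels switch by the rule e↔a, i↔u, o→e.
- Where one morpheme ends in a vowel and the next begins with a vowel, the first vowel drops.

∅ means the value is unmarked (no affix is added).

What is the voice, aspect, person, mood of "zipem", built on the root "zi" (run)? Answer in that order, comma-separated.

Segment: zi-p-em.
voice: ∅ → causative.
aspect: -p → habitual.
person: -em → 3rd person.
mood: ∅ → imperative.

causative, habitual, 3rd person, imperative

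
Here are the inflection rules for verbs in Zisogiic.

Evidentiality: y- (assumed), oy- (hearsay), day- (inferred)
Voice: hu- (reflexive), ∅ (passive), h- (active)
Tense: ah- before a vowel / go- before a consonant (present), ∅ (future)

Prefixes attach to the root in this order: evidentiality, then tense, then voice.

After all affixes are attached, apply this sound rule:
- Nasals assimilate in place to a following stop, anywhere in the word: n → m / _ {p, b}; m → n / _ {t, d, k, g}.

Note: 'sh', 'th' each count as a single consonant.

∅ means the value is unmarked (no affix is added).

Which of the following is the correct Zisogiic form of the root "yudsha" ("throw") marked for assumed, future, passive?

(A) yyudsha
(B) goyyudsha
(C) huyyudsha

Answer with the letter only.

A

Attach evidentiality assumed y- → yyudsha.
tense = future: zero marking, form stays yyudsha.
voice = passive: zero marking, form stays yyudsha.
Nasal assimilation: no change.
So the correct form is yyudsha, option (A).
(C) huyyudsha is wrong: it uses reflexive instead of passive for voice.
(B) goyyudsha is wrong: it uses present instead of future for tense.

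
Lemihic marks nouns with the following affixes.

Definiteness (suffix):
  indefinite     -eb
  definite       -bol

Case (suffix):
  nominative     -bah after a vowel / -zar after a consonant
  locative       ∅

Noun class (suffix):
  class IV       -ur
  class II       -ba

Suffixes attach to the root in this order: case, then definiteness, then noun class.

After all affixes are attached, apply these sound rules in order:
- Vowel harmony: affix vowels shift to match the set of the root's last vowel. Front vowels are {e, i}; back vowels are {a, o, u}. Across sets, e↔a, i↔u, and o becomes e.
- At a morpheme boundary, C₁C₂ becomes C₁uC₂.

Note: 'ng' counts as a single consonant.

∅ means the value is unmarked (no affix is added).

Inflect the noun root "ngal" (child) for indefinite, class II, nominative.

Attach case nominative -zar (after consonant 'l') → ngalzar.
Attach definiteness indefinite -eb → ngalzareb.
Attach noun class class II -ba → ngalzarebba.
Apply vowel harmony: ngalzarebba → ngalzarabba.
Apply epenthesis: ngalzarabba → ngaluzarabuba.

ngaluzarabuba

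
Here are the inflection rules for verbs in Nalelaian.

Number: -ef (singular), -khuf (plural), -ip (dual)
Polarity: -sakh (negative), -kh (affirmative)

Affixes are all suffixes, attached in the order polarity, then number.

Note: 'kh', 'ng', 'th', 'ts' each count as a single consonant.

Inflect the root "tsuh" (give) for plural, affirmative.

Attach polarity affirmative -kh → tsuhkh.
Attach number plural -khuf → tsuhkhkhuf.

tsuhkhkhuf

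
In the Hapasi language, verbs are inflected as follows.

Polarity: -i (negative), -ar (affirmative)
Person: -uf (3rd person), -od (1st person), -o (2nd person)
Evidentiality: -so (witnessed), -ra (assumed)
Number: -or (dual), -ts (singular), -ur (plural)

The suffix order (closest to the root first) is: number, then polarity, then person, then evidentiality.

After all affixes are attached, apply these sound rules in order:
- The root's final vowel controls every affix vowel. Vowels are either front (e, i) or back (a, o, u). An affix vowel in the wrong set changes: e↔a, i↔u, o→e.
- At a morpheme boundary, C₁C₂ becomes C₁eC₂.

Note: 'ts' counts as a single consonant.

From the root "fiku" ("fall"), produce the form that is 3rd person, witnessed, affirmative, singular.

fikutsarufeso

Attach number singular -ts → fikuts.
Attach polarity affirmative -ar → fikutsar.
Attach person 3rd person -uf → fikutsaruf.
Attach evidentiality witnessed -so → fikutsarufso.
Vowel harmony: no change.
Apply epenthesis: fikutsarufso → fikutsarufeso.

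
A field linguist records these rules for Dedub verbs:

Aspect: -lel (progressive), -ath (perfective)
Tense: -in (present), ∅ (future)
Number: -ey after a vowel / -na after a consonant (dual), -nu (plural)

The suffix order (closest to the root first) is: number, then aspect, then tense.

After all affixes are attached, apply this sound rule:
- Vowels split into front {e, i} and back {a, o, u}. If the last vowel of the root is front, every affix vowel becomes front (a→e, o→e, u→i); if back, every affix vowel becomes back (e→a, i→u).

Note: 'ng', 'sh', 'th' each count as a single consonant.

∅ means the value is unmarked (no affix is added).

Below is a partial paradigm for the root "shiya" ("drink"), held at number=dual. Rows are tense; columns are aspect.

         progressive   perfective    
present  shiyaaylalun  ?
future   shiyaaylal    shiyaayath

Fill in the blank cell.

shiyaayathun

Attach number dual -ey (after vowel 'a') → shiyaey.
Attach aspect perfective -ath → shiyaeyath.
Attach tense present -in → shiyaeyathin.
Apply vowel harmony: shiyaeyathin → shiyaayathun.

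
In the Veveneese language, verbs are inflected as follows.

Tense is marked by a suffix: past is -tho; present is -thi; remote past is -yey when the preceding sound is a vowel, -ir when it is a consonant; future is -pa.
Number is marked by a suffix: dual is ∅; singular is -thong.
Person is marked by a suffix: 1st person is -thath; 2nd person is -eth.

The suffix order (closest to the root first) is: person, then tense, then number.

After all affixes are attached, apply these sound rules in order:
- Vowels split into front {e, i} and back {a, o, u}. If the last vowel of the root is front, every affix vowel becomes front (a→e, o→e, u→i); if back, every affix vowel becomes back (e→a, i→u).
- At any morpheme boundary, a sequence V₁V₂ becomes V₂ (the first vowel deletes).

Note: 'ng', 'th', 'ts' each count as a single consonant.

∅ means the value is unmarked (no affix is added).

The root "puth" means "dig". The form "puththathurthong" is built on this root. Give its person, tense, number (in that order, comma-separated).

1st person, remote past, singular

Segment: puth-thath-ir-thong.
person: -thath → 1st person.
tense: -yey/ir → remote past.
number: -thong → singular.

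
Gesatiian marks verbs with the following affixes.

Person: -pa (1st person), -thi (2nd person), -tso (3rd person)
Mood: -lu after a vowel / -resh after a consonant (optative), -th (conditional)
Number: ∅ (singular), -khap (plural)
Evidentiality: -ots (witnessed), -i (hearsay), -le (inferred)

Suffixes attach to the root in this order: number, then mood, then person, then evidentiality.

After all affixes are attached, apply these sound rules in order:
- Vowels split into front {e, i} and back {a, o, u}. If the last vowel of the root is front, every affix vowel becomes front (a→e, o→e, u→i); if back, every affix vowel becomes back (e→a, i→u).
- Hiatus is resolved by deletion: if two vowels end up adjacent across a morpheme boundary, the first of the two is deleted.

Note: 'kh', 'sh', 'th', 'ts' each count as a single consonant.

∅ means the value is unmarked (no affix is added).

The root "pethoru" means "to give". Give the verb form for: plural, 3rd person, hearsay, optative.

pethorukhaprashtsu

Attach number plural -khap → pethorukhap.
Attach mood optative -resh (after consonant 'p') → pethorukhapresh.
Attach person 3rd person -tso → pethorukhapreshtso.
Attach evidentiality hearsay -i → pethorukhapreshtsoi.
Apply vowel harmony: pethorukhapreshtsoi → pethorukhaprashtsou.
Apply vowel deletion: pethorukhaprashtsou → pethorukhaprashtsu.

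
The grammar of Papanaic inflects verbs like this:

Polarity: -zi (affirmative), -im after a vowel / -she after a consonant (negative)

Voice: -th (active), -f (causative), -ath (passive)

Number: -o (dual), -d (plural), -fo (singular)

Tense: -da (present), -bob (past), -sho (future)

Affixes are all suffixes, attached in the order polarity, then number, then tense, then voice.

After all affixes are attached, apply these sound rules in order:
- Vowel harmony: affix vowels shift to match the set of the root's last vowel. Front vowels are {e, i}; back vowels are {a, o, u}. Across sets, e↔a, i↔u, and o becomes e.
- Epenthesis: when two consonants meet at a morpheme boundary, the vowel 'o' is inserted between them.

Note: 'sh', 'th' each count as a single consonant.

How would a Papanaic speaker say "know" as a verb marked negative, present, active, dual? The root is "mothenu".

mothenuumodath

Attach polarity negative -im (after vowel 'u') → mothenuim.
Attach number dual -o → mothenuimo.
Attach tense present -da → mothenuimoda.
Attach voice active -th → mothenuimodath.
Apply vowel harmony: mothenuimodath → mothenuumodath.
Epenthesis: no change.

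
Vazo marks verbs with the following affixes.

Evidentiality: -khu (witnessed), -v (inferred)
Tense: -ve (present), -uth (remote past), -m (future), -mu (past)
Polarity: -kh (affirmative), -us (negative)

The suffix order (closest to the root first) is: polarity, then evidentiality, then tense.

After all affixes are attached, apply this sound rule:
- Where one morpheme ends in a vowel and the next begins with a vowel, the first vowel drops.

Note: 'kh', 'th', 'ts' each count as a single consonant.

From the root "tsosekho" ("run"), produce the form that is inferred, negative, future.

Attach polarity negative -us → tsosekhous.
Attach evidentiality inferred -v → tsosekhousv.
Attach tense future -m → tsosekhousvm.
Apply vowel deletion: tsosekhousvm → tsosekhusvm.

tsosekhusvm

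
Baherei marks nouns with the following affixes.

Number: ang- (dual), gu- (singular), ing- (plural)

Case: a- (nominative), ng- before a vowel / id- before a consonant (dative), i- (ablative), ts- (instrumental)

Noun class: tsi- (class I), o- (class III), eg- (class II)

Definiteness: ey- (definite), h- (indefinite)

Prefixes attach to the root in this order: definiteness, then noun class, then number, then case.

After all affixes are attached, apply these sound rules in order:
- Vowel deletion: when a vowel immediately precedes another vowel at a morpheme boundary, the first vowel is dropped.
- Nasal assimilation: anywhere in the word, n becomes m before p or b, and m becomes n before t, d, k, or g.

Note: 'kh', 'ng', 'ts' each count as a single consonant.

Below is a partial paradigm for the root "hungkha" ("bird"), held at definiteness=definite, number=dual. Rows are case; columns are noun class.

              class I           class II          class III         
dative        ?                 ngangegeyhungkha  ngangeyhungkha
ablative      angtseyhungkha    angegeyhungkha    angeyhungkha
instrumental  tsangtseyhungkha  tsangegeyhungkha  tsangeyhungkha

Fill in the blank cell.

ngangtseyhungkha

Attach definiteness definite ey- → eyhungkha.
Attach noun class class I tsi- → tsieyhungkha.
Attach number dual ang- → angtsieyhungkha.
Attach case dative ng- (before vowel 'a') → ngangtsieyhungkha.
Apply vowel deletion: ngangtsieyhungkha → ngangtseyhungkha.
Nasal assimilation: no change.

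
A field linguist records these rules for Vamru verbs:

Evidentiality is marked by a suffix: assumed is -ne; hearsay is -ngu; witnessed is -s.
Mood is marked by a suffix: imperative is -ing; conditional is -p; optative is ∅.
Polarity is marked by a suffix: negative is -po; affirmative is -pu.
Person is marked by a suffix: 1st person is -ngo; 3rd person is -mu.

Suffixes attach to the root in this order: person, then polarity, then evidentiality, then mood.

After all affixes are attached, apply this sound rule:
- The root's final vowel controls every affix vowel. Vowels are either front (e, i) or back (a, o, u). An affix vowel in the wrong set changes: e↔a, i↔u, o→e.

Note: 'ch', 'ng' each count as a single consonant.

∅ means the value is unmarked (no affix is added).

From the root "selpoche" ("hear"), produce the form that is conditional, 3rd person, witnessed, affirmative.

Attach person 3rd person -mu → selpochemu.
Attach polarity affirmative -pu → selpochemupu.
Attach evidentiality witnessed -s → selpochemupus.
Attach mood conditional -p → selpochemupusp.
Apply vowel harmony: selpochemupusp → selpochemipisp.

selpochemipisp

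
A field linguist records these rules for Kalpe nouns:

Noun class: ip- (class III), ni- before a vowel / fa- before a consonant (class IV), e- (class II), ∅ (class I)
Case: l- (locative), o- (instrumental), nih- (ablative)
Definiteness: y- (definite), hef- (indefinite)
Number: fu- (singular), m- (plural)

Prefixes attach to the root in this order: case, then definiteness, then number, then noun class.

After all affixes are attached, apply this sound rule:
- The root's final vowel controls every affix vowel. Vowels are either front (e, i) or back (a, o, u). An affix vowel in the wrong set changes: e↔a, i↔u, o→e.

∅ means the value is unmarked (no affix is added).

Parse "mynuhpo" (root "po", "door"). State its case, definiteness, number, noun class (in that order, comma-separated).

Segment: m-y-nih-po.
case: nih- → ablative.
definiteness: y- → definite.
number: m- → plural.
noun class: ∅ → class I.

ablative, definite, plural, class I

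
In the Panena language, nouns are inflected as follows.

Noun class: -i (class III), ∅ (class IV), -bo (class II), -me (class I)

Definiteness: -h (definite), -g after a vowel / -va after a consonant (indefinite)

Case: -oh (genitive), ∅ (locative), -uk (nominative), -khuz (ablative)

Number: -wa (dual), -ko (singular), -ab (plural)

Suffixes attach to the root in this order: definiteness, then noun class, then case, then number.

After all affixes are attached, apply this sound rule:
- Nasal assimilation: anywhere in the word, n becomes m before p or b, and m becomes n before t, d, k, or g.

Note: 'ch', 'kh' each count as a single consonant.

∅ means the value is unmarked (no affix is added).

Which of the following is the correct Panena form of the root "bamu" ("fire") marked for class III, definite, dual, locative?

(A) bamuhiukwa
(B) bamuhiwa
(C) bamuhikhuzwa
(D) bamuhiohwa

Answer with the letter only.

B

Attach definiteness definite -h → bamuh.
Attach noun class class III -i → bamuhi.
case = locative: zero marking, form stays bamuhi.
Attach number dual -wa → bamuhiwa.
Nasal assimilation: no change.
So the correct form is bamuhiwa, option (B).
(C) bamuhikhuzwa is wrong: it uses ablative instead of locative for case.
(A) bamuhiukwa is wrong: it uses nominative instead of locative for case.
(D) bamuhiohwa is wrong: it uses genitive instead of locative for case.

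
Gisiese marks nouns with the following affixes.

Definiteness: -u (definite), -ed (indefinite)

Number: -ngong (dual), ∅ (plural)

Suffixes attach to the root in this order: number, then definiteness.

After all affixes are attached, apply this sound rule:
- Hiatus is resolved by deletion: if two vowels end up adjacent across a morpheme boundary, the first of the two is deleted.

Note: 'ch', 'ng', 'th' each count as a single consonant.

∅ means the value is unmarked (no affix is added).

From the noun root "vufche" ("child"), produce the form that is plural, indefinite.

vufched

number = plural: zero marking, form stays vufche.
Attach definiteness indefinite -ed → vufcheed.
Apply vowel deletion: vufcheed → vufched.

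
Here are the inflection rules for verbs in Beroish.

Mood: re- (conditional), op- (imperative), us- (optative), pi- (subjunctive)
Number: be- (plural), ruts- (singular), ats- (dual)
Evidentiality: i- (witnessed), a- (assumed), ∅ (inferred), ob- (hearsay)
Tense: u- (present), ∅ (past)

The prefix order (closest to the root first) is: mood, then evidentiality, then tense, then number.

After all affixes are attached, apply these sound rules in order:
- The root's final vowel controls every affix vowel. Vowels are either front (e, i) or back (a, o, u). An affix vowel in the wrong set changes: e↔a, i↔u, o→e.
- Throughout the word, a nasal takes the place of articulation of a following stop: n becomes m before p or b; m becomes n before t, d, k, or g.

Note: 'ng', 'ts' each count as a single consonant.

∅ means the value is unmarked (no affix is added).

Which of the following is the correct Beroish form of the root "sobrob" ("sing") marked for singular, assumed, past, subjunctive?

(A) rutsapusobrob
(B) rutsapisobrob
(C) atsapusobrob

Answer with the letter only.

Attach mood subjunctive pi- → pisobrob.
Attach evidentiality assumed a- → apisobrob.
tense = past: zero marking, form stays apisobrob.
Attach number singular ruts- → rutsapisobrob.
Apply vowel harmony: rutsapisobrob → rutsapusobrob.
Nasal assimilation: no change.
So the correct form is rutsapusobrob, option (A).
(B) rutsapisobrob is wrong: it fails to apply the sound rule(s).
(C) atsapusobrob is wrong: it uses dual instead of singular for number.

A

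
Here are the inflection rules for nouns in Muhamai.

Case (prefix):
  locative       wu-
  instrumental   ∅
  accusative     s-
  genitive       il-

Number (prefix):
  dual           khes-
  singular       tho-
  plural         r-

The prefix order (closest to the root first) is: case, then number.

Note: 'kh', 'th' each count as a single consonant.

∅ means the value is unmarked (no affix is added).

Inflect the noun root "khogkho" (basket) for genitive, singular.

Attach case genitive il- → ilkhogkho.
Attach number singular tho- → thoilkhogkho.

thoilkhogkho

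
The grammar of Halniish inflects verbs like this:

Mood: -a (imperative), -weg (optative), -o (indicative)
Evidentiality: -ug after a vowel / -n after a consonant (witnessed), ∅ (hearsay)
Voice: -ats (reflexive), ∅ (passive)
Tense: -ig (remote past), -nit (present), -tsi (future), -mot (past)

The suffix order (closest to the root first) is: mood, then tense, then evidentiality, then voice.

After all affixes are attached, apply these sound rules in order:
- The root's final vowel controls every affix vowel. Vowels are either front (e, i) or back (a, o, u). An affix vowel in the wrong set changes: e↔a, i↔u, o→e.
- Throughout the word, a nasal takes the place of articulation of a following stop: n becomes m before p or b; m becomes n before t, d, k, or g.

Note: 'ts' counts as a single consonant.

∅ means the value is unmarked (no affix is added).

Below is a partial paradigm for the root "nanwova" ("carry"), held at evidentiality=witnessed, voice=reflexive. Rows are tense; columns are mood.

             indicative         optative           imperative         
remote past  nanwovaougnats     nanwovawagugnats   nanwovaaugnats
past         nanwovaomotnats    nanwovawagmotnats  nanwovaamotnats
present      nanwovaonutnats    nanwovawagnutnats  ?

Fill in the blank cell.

nanwovaanutnats

Attach mood imperative -a → nanwovaa.
Attach tense present -nit → nanwovaanit.
Attach evidentiality witnessed -n (after consonant 't') → nanwovaanitn.
Attach voice reflexive -ats → nanwovaanitnats.
Apply vowel harmony: nanwovaanitnats → nanwovaanutnats.
Nasal assimilation: no change.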